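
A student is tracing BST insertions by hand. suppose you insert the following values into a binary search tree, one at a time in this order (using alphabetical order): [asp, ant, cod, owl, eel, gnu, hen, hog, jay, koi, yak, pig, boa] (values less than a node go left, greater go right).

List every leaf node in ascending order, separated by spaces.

ant boa koi pig

Resulting structure (node: left, right):
  asp: L=ant, R=cod
  ant: L=–, R=–
  cod: L=boa, R=owl
  owl: L=eel, R=yak
  eel: L=–, R=gnu
  gnu: L=–, R=hen
  hen: L=–, R=hog
  hog: L=–, R=jay
  jay: L=–, R=koi
  koi: L=–, R=–
  yak: L=pig, R=–
  pig: L=–, R=–
  boa: L=–, R=–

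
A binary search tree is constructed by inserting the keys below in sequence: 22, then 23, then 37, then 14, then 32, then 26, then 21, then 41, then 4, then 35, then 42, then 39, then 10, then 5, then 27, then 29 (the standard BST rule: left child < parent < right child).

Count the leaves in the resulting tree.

Insert 22: tree is empty, so 22 becomes the root.
Insert 23: 23 > 22 → go right. Place as right child of 22.
Insert 37: 37 > 22 → go right; 37 > 23 → go right. Place as right child of 23.
Insert 14: 14 < 22 → go left. Place as left child of 22.
Insert 32: 32 > 22 → go right; 32 > 23 → go right; 32 < 37 → go left. Place as left child of 37.
Insert 26: 26 > 22 → go right; 26 > 23 → go right; 26 < 37 → go left; 26 < 32 → go left. Place as left child of 32.
Insert 21: 21 < 22 → go left; 21 > 14 → go right. Place as right child of 14.
Insert 41: 41 > 22 → go right; 41 > 23 → go right; 41 > 37 → go right. Place as right child of 37.
Insert 4: 4 < 22 → go left; 4 < 14 → go left. Place as left child of 14.
Insert 35: 35 > 22 → go right; 35 > 23 → go right; 35 < 37 → go left; 35 > 32 → go right. Place as right child of 32.
Insert 42: 42 > 22 → go right; 42 > 23 → go right; 42 > 37 → go right; 42 > 41 → go right. Place as right child of 41.
Insert 39: 39 > 22 → go right; 39 > 23 → go right; 39 > 37 → go right; 39 < 41 → go left. Place as left child of 41.
Insert 10: 10 < 22 → go left; 10 < 14 → go left; 10 > 4 → go right. Place as right child of 4.
Insert 5: 5 < 22 → go left; 5 < 14 → go left; 5 > 4 → go right; 5 < 10 → go left. Place as left child of 10.
Insert 27: 27 > 22 → go right; 27 > 23 → go right; 27 < 37 → go left; 27 < 32 → go left; 27 > 26 → go right. Place as right child of 26.
Insert 29: 29 > 22 → go right; 29 > 23 → go right; 29 < 37 → go left; 29 < 32 → go left; 29 > 26 → go right; 29 > 27 → go right. Place as right child of 27.

Leaves: 5, 21, 29, 35, 39, 42 — 6 in total.

6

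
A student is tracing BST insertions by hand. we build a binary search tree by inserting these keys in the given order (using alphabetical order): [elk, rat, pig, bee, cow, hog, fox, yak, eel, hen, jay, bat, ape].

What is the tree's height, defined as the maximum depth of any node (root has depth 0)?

elk: root
rat: right child of elk (depth 1)
pig: left child of rat (depth 2)
bee: left child of elk (depth 1)
cow: right child of bee (depth 2)
hog: left child of pig (depth 3)
fox: left child of hog (depth 4)
yak: right child of rat (depth 2)
eel: right child of cow (depth 3)
hen: right child of fox (depth 5)
jay: right child of hog (depth 4)
bat: left child of bee (depth 2)
ape: left child of bat (depth 3)

The deepest node is hen at depth 5.

5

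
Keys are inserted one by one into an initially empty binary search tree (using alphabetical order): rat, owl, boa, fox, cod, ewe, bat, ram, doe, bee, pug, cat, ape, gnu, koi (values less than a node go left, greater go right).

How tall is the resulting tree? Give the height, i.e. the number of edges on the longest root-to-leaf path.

6

rat: root
owl: left child of rat (depth 1)
boa: left child of owl (depth 2)
fox: right child of boa (depth 3)
cod: left child of fox (depth 4)
ewe: right child of cod (depth 5)
bat: left child of boa (depth 3)
ram: right child of owl (depth 2)
doe: left child of ewe (depth 6)
bee: right child of bat (depth 4)
pug: left child of ram (depth 3)
cat: left child of cod (depth 5)
ape: left child of bat (depth 4)
gnu: right child of fox (depth 4)
koi: right child of gnu (depth 5)

The deepest node is doe at depth 6.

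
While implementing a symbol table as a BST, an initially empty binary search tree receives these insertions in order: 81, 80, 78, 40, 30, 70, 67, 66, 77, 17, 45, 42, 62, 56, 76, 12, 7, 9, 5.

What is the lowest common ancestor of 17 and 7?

81: root
80: left child of 81 (depth 1)
78: left child of 80 (depth 2)
40: left child of 78 (depth 3)
30: left child of 40 (depth 4)
70: right child of 40 (depth 4)
67: left child of 70 (depth 5)
66: left child of 67 (depth 6)
77: right child of 70 (depth 5)
17: left child of 30 (depth 5)
45: left child of 66 (depth 7)
42: left child of 45 (depth 8)
62: right child of 45 (depth 8)
56: left child of 62 (depth 9)
76: left child of 77 (depth 6)
12: left child of 17 (depth 6)
7: left child of 12 (depth 7)
9: right child of 7 (depth 8)
5: left child of 7 (depth 8)

Path to 17: 81 → 80 → 78 → 40 → 30 → 17
Path to 7: 81 → 80 → 78 → 40 → 30 → 17 → 12 → 7
17 lies on both paths and is an ancestor of the other node.

17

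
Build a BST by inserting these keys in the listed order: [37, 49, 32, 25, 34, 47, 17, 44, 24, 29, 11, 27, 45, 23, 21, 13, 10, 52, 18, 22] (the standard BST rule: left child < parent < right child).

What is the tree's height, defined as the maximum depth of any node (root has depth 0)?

7

37: root
49: right child of 37 (depth 1)
32: left child of 37 (depth 1)
25: left child of 32 (depth 2)
34: right child of 32 (depth 2)
47: left child of 49 (depth 2)
17: left child of 25 (depth 3)
44: left child of 47 (depth 3)
24: right child of 17 (depth 4)
29: right child of 25 (depth 3)
11: left child of 17 (depth 4)
27: left child of 29 (depth 4)
45: right child of 44 (depth 4)
23: left child of 24 (depth 5)
21: left child of 23 (depth 6)
13: right child of 11 (depth 5)
10: left child of 11 (depth 5)
52: right child of 49 (depth 2)
18: left child of 21 (depth 7)
22: right child of 21 (depth 7)

The deepest node is 18 at depth 7.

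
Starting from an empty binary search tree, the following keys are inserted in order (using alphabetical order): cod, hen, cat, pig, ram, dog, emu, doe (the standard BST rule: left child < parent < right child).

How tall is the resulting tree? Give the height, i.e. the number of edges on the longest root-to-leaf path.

Resulting structure (node: left, right):
  cod: L=cat, R=hen
  hen: L=dog, R=pig
  cat: L=–, R=–
  pig: L=–, R=ram
  ram: L=–, R=–
  dog: L=doe, R=emu
  emu: L=–, R=–
  doe: L=–, R=–

The deepest node is ram at depth 3.

3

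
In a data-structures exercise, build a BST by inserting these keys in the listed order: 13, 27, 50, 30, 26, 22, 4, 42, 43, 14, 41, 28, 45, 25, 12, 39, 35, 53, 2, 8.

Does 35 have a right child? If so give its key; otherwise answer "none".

none

Insert 13: tree is empty, so 13 becomes the root.
Insert 27: 27 > 13 → go right. Place as right child of 13.
Insert 50: 50 > 13 → go right; 50 > 27 → go right. Place as right child of 27.
Insert 30: 30 > 13 → go right; 30 > 27 → go right; 30 < 50 → go left. Place as left child of 50.
Insert 26: 26 > 13 → go right; 26 < 27 → go left. Place as left child of 27.
Insert 22: 22 > 13 → go right; 22 < 27 → go left; 22 < 26 → go left. Place as left child of 26.
Insert 4: 4 < 13 → go left. Place as left child of 13.
Insert 42: 42 > 13 → go right; 42 > 27 → go right; 42 < 50 → go left; 42 > 30 → go right. Place as right child of 30.
Insert 43: 43 > 13 → go right; 43 > 27 → go right; 43 < 50 → go left; 43 > 30 → go right; 43 > 42 → go right. Place as right child of 42.
Insert 14: 14 > 13 → go right; 14 < 27 → go left; 14 < 26 → go left; 14 < 22 → go left. Place as left child of 22.
Insert 41: 41 > 13 → go right; 41 > 27 → go right; 41 < 50 → go left; 41 > 30 → go right; 41 < 42 → go left. Place as left child of 42.
Insert 28: 28 > 13 → go right; 28 > 27 → go right; 28 < 50 → go left; 28 < 30 → go left. Place as left child of 30.
Insert 45: 45 > 13 → go right; 45 > 27 → go right; 45 < 50 → go left; 45 > 30 → go right; 45 > 42 → go right; 45 > 43 → go right. Place as right child of 43.
Insert 25: 25 > 13 → go right; 25 < 27 → go left; 25 < 26 → go left; 25 > 22 → go right. Place as right child of 22.
Insert 12: 12 < 13 → go left; 12 > 4 → go right. Place as right child of 4.
Insert 39: 39 > 13 → go right; 39 > 27 → go right; 39 < 50 → go left; 39 > 30 → go right; 39 < 42 → go left; 39 < 41 → go left. Place as left child of 41.
Insert 35: 35 > 13 → go right; 35 > 27 → go right; 35 < 50 → go left; 35 > 30 → go right; 35 < 42 → go left; 35 < 41 → go left; 35 < 39 → go left. Place as left child of 39.
Insert 53: 53 > 13 → go right; 53 > 27 → go right; 53 > 50 → go right. Place as right child of 50.
Insert 2: 2 < 13 → go left; 2 < 4 → go left. Place as left child of 4.
Insert 8: 8 < 13 → go left; 8 > 4 → go right; 8 < 12 → go left. Place as left child of 12.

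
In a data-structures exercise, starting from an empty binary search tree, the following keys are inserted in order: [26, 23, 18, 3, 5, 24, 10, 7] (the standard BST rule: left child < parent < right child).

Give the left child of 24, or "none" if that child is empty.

none

26: root
23: left child of 26 (depth 1)
18: left child of 23 (depth 2)
3: left child of 18 (depth 3)
5: right child of 3 (depth 4)
24: right child of 23 (depth 2)
10: right child of 5 (depth 5)
7: left child of 10 (depth 6)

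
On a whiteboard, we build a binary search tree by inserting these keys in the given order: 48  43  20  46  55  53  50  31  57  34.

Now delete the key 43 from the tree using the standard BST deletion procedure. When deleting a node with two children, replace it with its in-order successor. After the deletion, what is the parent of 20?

46

Insert 48: tree is empty, so 48 becomes the root.
Insert 43: 43 < 48 → go left. Place as left child of 48.
Insert 20: 20 < 48 → go left; 20 < 43 → go left. Place as left child of 43.
Insert 46: 46 < 48 → go left; 46 > 43 → go right. Place as right child of 43.
Insert 55: 55 > 48 → go right. Place as right child of 48.
Insert 53: 53 > 48 → go right; 53 < 55 → go left. Place as left child of 55.
Insert 50: 50 > 48 → go right; 50 < 55 → go left; 50 < 53 → go left. Place as left child of 53.
Insert 31: 31 < 48 → go left; 31 < 43 → go left; 31 > 20 → go right. Place as right child of 20.
Insert 57: 57 > 48 → go right; 57 > 55 → go right. Place as right child of 55.
Insert 34: 34 < 48 → go left; 34 < 43 → go left; 34 > 20 → go right; 34 > 31 → go right. Place as right child of 31.

Delete 43 (two children — replace with in-order successor).
After deletion, 20's parent is 46.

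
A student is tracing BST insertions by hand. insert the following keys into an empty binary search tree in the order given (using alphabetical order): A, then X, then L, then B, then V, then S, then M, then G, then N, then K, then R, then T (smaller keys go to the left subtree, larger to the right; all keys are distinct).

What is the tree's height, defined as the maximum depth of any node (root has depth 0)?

7

Insert A: tree is empty, so A becomes the root.
Insert X: X > A → go right. Place as right child of A.
Insert L: L > A → go right; L < X → go left. Place as left child of X.
Insert B: B > A → go right; B < X → go left; B < L → go left. Place as left child of L.
Insert V: V > A → go right; V < X → go left; V > L → go right. Place as right child of L.
Insert S: S > A → go right; S < X → go left; S > L → go right; S < V → go left. Place as left child of V.
Insert M: M > A → go right; M < X → go left; M > L → go right; M < V → go left; M < S → go left. Place as left child of S.
Insert G: G > A → go right; G < X → go left; G < L → go left; G > B → go right. Place as right child of B.
Insert N: N > A → go right; N < X → go left; N > L → go right; N < V → go left; N < S → go left; N > M → go right. Place as right child of M.
Insert K: K > A → go right; K < X → go left; K < L → go left; K > B → go right; K > G → go right. Place as right child of G.
Insert R: R > A → go right; R < X → go left; R > L → go right; R < V → go left; R < S → go left; R > M → go right; R > N → go right. Place as right child of N.
Insert T: T > A → go right; T < X → go left; T > L → go right; T < V → go left; T > S → go right. Place as right child of S.

The deepest node is R at depth 7.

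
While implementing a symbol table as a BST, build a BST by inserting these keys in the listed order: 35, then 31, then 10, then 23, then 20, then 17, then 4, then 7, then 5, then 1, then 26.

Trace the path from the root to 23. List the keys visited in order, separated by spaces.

35 31 10 23

Insert 35: tree is empty, so 35 becomes the root.
Insert 31: 31 < 35 → go left. Place as left child of 35.
Insert 10: 10 < 35 → go left; 10 < 31 → go left. Place as left child of 31.
Insert 23: 23 < 35 → go left; 23 < 31 → go left; 23 > 10 → go right. Place as right child of 10.
Insert 20: 20 < 35 → go left; 20 < 31 → go left; 20 > 10 → go right; 20 < 23 → go left. Place as left child of 23.
Insert 17: 17 < 35 → go left; 17 < 31 → go left; 17 > 10 → go right; 17 < 23 → go left; 17 < 20 → go left. Place as left child of 20.
Insert 4: 4 < 35 → go left; 4 < 31 → go left; 4 < 10 → go left. Place as left child of 10.
Insert 7: 7 < 35 → go left; 7 < 31 → go left; 7 < 10 → go left; 7 > 4 → go right. Place as right child of 4.
Insert 5: 5 < 35 → go left; 5 < 31 → go left; 5 < 10 → go left; 5 > 4 → go right; 5 < 7 → go left. Place as left child of 7.
Insert 1: 1 < 35 → go left; 1 < 31 → go left; 1 < 10 → go left; 1 < 4 → go left. Place as left child of 4.
Insert 26: 26 < 35 → go left; 26 < 31 → go left; 26 > 10 → go right; 26 > 23 → go right. Place as right child of 23.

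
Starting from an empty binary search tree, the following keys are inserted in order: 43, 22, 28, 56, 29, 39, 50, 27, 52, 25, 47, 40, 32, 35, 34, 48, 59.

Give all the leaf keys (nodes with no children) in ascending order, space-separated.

25 34 40 48 52 59

Resulting structure (node: left, right):
  43: L=22, R=56
  22: L=–, R=28
  28: L=27, R=29
  56: L=50, R=59
  29: L=–, R=39
  39: L=32, R=40
  50: L=47, R=52
  27: L=25, R=–
  52: L=–, R=–
  25: L=–, R=–
  47: L=–, R=48
  40: L=–, R=–
  32: L=–, R=35
  35: L=34, R=–
  34: L=–, R=–
  48: L=–, R=–
  59: L=–, R=–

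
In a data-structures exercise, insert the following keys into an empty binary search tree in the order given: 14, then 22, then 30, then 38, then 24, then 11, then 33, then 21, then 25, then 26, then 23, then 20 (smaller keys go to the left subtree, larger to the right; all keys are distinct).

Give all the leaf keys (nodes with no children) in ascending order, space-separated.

11 20 23 26 33

Insert 14: tree is empty, so 14 becomes the root.
Insert 22: 22 > 14 → go right. Place as right child of 14.
Insert 30: 30 > 14 → go right; 30 > 22 → go right. Place as right child of 22.
Insert 38: 38 > 14 → go right; 38 > 22 → go right; 38 > 30 → go right. Place as right child of 30.
Insert 24: 24 > 14 → go right; 24 > 22 → go right; 24 < 30 → go left. Place as left child of 30.
Insert 11: 11 < 14 → go left. Place as left child of 14.
Insert 33: 33 > 14 → go right; 33 > 22 → go right; 33 > 30 → go right; 33 < 38 → go left. Place as left child of 38.
Insert 21: 21 > 14 → go right; 21 < 22 → go left. Place as left child of 22.
Insert 25: 25 > 14 → go right; 25 > 22 → go right; 25 < 30 → go left; 25 > 24 → go right. Place as right child of 24.
Insert 26: 26 > 14 → go right; 26 > 22 → go right; 26 < 30 → go left; 26 > 24 → go right; 26 > 25 → go right. Place as right child of 25.
Insert 23: 23 > 14 → go right; 23 > 22 → go right; 23 < 30 → go left; 23 < 24 → go left. Place as left child of 24.
Insert 20: 20 > 14 → go right; 20 < 22 → go left; 20 < 21 → go left. Place as left child of 21.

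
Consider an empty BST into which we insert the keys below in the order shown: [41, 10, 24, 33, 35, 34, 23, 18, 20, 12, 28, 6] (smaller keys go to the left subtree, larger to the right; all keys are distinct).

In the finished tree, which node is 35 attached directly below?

41: root
10: left child of 41 (depth 1)
24: right child of 10 (depth 2)
33: right child of 24 (depth 3)
35: right child of 33 (depth 4)
34: left child of 35 (depth 5)
23: left child of 24 (depth 3)
18: left child of 23 (depth 4)
20: right child of 18 (depth 5)
12: left child of 18 (depth 5)
28: left child of 33 (depth 4)
6: left child of 10 (depth 2)

33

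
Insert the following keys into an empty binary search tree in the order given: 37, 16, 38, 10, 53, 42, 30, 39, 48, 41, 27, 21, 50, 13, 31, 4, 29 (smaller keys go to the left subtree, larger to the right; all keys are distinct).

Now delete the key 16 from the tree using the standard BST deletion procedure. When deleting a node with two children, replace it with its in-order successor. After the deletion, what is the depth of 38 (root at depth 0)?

37: root
16: left child of 37 (depth 1)
38: right child of 37 (depth 1)
10: left child of 16 (depth 2)
53: right child of 38 (depth 2)
42: left child of 53 (depth 3)
30: right child of 16 (depth 2)
39: left child of 42 (depth 4)
48: right child of 42 (depth 4)
41: right child of 39 (depth 5)
27: left child of 30 (depth 3)
21: left child of 27 (depth 4)
50: right child of 48 (depth 5)
13: right child of 10 (depth 3)
31: right child of 30 (depth 3)
4: left child of 10 (depth 3)
29: right child of 27 (depth 4)

Delete 16 (two children — replace with in-order successor).
After deletion, path to 38: 37 → 38.

1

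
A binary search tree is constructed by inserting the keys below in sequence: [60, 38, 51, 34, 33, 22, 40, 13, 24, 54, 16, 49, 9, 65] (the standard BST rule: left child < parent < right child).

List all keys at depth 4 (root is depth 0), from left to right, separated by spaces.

22 49

Resulting structure (node: left, right):
  60: L=38, R=65
  38: L=34, R=51
  51: L=40, R=54
  34: L=33, R=–
  33: L=22, R=–
  22: L=13, R=24
  40: L=–, R=49
  13: L=9, R=16
  24: L=–, R=–
  54: L=–, R=–
  16: L=–, R=–
  49: L=–, R=–
  9: L=–, R=–
  65: L=–, R=–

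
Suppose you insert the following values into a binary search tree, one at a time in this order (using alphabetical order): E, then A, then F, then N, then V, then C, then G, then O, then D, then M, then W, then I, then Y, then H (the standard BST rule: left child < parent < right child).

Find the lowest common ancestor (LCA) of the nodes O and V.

Insert E: tree is empty, so E becomes the root.
Insert A: A < E → go left. Place as left child of E.
Insert F: F > E → go right. Place as right child of E.
Insert N: N > E → go right; N > F → go right. Place as right child of F.
Insert V: V > E → go right; V > F → go right; V > N → go right. Place as right child of N.
Insert C: C < E → go left; C > A → go right. Place as right child of A.
Insert G: G > E → go right; G > F → go right; G < N → go left. Place as left child of N.
Insert O: O > E → go right; O > F → go right; O > N → go right; O < V → go left. Place as left child of V.
Insert D: D < E → go left; D > A → go right; D > C → go right. Place as right child of C.
Insert M: M > E → go right; M > F → go right; M < N → go left; M > G → go right. Place as right child of G.
Insert W: W > E → go right; W > F → go right; W > N → go right; W > V → go right. Place as right child of V.
Insert I: I > E → go right; I > F → go right; I < N → go left; I > G → go right; I < M → go left. Place as left child of M.
Insert Y: Y > E → go right; Y > F → go right; Y > N → go right; Y > V → go right; Y > W → go right. Place as right child of W.
Insert H: H > E → go right; H > F → go right; H < N → go left; H > G → go right; H < M → go left; H < I → go left. Place as left child of I.

Path to O: E → F → N → V → O
Path to V: E → F → N → V
V lies on both paths and is an ancestor of the other node.

V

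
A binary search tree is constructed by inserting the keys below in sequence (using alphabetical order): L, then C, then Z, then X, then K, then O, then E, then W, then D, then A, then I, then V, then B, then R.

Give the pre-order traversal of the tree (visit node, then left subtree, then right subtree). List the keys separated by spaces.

L: root
C: left child of L (depth 1)
Z: right child of L (depth 1)
X: left child of Z (depth 2)
K: right child of C (depth 2)
O: left child of X (depth 3)
E: left child of K (depth 3)
W: right child of O (depth 4)
D: left child of E (depth 4)
A: left child of C (depth 2)
I: right child of E (depth 4)
V: left child of W (depth 5)
B: right child of A (depth 3)
R: left child of V (depth 6)

L C A B K E D I Z X O W V R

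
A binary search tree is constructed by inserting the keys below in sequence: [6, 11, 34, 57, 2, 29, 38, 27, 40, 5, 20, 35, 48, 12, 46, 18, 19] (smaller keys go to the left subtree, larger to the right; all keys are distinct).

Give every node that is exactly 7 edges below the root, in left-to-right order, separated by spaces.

6: root
11: right child of 6 (depth 1)
34: right child of 11 (depth 2)
57: right child of 34 (depth 3)
2: left child of 6 (depth 1)
29: left child of 34 (depth 3)
38: left child of 57 (depth 4)
27: left child of 29 (depth 4)
40: right child of 38 (depth 5)
5: right child of 2 (depth 2)
20: left child of 27 (depth 5)
35: left child of 38 (depth 5)
48: right child of 40 (depth 6)
12: left child of 20 (depth 6)
46: left child of 48 (depth 7)
18: right child of 12 (depth 7)
19: right child of 18 (depth 8)

18 46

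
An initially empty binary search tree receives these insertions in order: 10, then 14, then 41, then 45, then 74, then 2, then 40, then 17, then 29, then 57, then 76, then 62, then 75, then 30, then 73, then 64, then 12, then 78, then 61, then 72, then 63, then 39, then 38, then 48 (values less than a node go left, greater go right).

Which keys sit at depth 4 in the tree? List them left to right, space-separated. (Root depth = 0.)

17 74

Resulting structure (node: left, right):
  10: L=2, R=14
  14: L=12, R=41
  41: L=40, R=45
  45: L=–, R=74
  74: L=57, R=76
  2: L=–, R=–
  40: L=17, R=–
  17: L=–, R=29
  29: L=–, R=30
  57: L=48, R=62
  76: L=75, R=78
  62: L=61, R=73
  75: L=–, R=–
  30: L=–, R=39
  73: L=64, R=–
  64: L=63, R=72
  12: L=–, R=–
  78: L=–, R=–
  61: L=–, R=–
  72: L=–, R=–
  63: L=–, R=–
  39: L=38, R=–
  38: L=–, R=–
  48: L=–, R=–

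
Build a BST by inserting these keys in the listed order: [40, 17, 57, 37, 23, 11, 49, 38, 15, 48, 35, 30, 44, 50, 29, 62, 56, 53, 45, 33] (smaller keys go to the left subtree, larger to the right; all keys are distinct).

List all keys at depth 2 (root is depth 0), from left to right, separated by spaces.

40: root
17: left child of 40 (depth 1)
57: right child of 40 (depth 1)
37: right child of 17 (depth 2)
23: left child of 37 (depth 3)
11: left child of 17 (depth 2)
49: left child of 57 (depth 2)
38: right child of 37 (depth 3)
15: right child of 11 (depth 3)
48: left child of 49 (depth 3)
35: right child of 23 (depth 4)
30: left child of 35 (depth 5)
44: left child of 48 (depth 4)
50: right child of 49 (depth 3)
29: left child of 30 (depth 6)
62: right child of 57 (depth 2)
56: right child of 50 (depth 4)
53: left child of 56 (depth 5)
45: right child of 44 (depth 5)
33: right child of 30 (depth 6)

11 37 49 62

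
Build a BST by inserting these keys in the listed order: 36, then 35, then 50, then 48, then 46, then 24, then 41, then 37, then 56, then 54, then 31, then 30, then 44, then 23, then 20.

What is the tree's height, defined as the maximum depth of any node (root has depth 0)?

Insert 36: tree is empty, so 36 becomes the root.
Insert 35: 35 < 36 → go left. Place as left child of 36.
Insert 50: 50 > 36 → go right. Place as right child of 36.
Insert 48: 48 > 36 → go right; 48 < 50 → go left. Place as left child of 50.
Insert 46: 46 > 36 → go right; 46 < 50 → go left; 46 < 48 → go left. Place as left child of 48.
Insert 24: 24 < 36 → go left; 24 < 35 → go left. Place as left child of 35.
Insert 41: 41 > 36 → go right; 41 < 50 → go left; 41 < 48 → go left; 41 < 46 → go left. Place as left child of 46.
Insert 37: 37 > 36 → go right; 37 < 50 → go left; 37 < 48 → go left; 37 < 46 → go left; 37 < 41 → go left. Place as left child of 41.
Insert 56: 56 > 36 → go right; 56 > 50 → go right. Place as right child of 50.
Insert 54: 54 > 36 → go right; 54 > 50 → go right; 54 < 56 → go left. Place as left child of 56.
Insert 31: 31 < 36 → go left; 31 < 35 → go left; 31 > 24 → go right. Place as right child of 24.
Insert 30: 30 < 36 → go left; 30 < 35 → go left; 30 > 24 → go right; 30 < 31 → go left. Place as left child of 31.
Insert 44: 44 > 36 → go right; 44 < 50 → go left; 44 < 48 → go left; 44 < 46 → go left; 44 > 41 → go right. Place as right child of 41.
Insert 23: 23 < 36 → go left; 23 < 35 → go left; 23 < 24 → go left. Place as left child of 24.
Insert 20: 20 < 36 → go left; 20 < 35 → go left; 20 < 24 → go left; 20 < 23 → go left. Place as left child of 23.

The deepest node is 37 at depth 5.

5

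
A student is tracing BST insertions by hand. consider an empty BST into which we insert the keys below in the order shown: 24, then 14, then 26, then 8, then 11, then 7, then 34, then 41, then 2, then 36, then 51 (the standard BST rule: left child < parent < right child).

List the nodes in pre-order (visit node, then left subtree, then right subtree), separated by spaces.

24 14 8 7 2 11 26 34 41 36 51

Insert 24: tree is empty, so 24 becomes the root.
Insert 14: 14 < 24 → go left. Place as left child of 24.
Insert 26: 26 > 24 → go right. Place as right child of 24.
Insert 8: 8 < 24 → go left; 8 < 14 → go left. Place as left child of 14.
Insert 11: 11 < 24 → go left; 11 < 14 → go left; 11 > 8 → go right. Place as right child of 8.
Insert 7: 7 < 24 → go left; 7 < 14 → go left; 7 < 8 → go left. Place as left child of 8.
Insert 34: 34 > 24 → go right; 34 > 26 → go right. Place as right child of 26.
Insert 41: 41 > 24 → go right; 41 > 26 → go right; 41 > 34 → go right. Place as right child of 34.
Insert 2: 2 < 24 → go left; 2 < 14 → go left; 2 < 8 → go left; 2 < 7 → go left. Place as left child of 7.
Insert 36: 36 > 24 → go right; 36 > 26 → go right; 36 > 34 → go right; 36 < 41 → go left. Place as left child of 41.
Insert 51: 51 > 24 → go right; 51 > 26 → go right; 51 > 34 → go right; 51 > 41 → go right. Place as right child of 41.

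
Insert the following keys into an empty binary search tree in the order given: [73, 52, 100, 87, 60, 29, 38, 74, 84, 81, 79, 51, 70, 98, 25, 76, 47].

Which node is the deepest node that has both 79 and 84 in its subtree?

84

Resulting structure (node: left, right):
  73: L=52, R=100
  52: L=29, R=60
  100: L=87, R=–
  87: L=74, R=98
  60: L=–, R=70
  29: L=25, R=38
  38: L=–, R=51
  74: L=–, R=84
  84: L=81, R=–
  81: L=79, R=–
  79: L=76, R=–
  51: L=47, R=–
  70: L=–, R=–
  98: L=–, R=–
  25: L=–, R=–
  76: L=–, R=–
  47: L=–, R=–

Path to 79: 73 → 100 → 87 → 74 → 84 → 81 → 79
Path to 84: 73 → 100 → 87 → 74 → 84
84 lies on both paths and is an ancestor of the other node.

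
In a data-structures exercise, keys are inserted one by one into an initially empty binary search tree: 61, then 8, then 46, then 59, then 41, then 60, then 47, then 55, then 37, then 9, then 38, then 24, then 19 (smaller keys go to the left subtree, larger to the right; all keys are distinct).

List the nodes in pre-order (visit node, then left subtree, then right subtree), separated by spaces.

61 8 46 41 37 9 24 19 38 59 47 55 60

Insert 61: tree is empty, so 61 becomes the root.
Insert 8: 8 < 61 → go left. Place as left child of 61.
Insert 46: 46 < 61 → go left; 46 > 8 → go right. Place as right child of 8.
Insert 59: 59 < 61 → go left; 59 > 8 → go right; 59 > 46 → go right. Place as right child of 46.
Insert 41: 41 < 61 → go left; 41 > 8 → go right; 41 < 46 → go left. Place as left child of 46.
Insert 60: 60 < 61 → go left; 60 > 8 → go right; 60 > 46 → go right; 60 > 59 → go right. Place as right child of 59.
Insert 47: 47 < 61 → go left; 47 > 8 → go right; 47 > 46 → go right; 47 < 59 → go left. Place as left child of 59.
Insert 55: 55 < 61 → go left; 55 > 8 → go right; 55 > 46 → go right; 55 < 59 → go left; 55 > 47 → go right. Place as right child of 47.
Insert 37: 37 < 61 → go left; 37 > 8 → go right; 37 < 46 → go left; 37 < 41 → go left. Place as left child of 41.
Insert 9: 9 < 61 → go left; 9 > 8 → go right; 9 < 46 → go left; 9 < 41 → go left; 9 < 37 → go left. Place as left child of 37.
Insert 38: 38 < 61 → go left; 38 > 8 → go right; 38 < 46 → go left; 38 < 41 → go left; 38 > 37 → go right. Place as right child of 37.
Insert 24: 24 < 61 → go left; 24 > 8 → go right; 24 < 46 → go left; 24 < 41 → go left; 24 < 37 → go left; 24 > 9 → go right. Place as right child of 9.
Insert 19: 19 < 61 → go left; 19 > 8 → go right; 19 < 46 → go left; 19 < 41 → go left; 19 < 37 → go left; 19 > 9 → go right; 19 < 24 → go left. Place as left child of 24.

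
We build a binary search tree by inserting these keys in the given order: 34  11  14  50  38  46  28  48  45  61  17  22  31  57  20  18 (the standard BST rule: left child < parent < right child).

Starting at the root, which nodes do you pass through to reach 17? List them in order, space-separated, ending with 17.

34 11 14 28 17

Resulting structure (node: left, right):
  34: L=11, R=50
  11: L=–, R=14
  14: L=–, R=28
  50: L=38, R=61
  38: L=–, R=46
  46: L=45, R=48
  28: L=17, R=31
  48: L=–, R=–
  45: L=–, R=–
  61: L=57, R=–
  17: L=–, R=22
  22: L=20, R=–
  31: L=–, R=–
  57: L=–, R=–
  20: L=18, R=–
  18: L=–, R=–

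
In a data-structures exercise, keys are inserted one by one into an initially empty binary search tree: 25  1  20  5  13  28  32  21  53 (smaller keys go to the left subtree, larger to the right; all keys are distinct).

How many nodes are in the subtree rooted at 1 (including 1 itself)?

5

25: root
1: left child of 25 (depth 1)
20: right child of 1 (depth 2)
5: left child of 20 (depth 3)
13: right child of 5 (depth 4)
28: right child of 25 (depth 1)
32: right child of 28 (depth 2)
21: right child of 20 (depth 3)
53: right child of 32 (depth 3)

Subtree rooted at 1 contains: 1, 20, 5, 13, 21 — 5 nodes.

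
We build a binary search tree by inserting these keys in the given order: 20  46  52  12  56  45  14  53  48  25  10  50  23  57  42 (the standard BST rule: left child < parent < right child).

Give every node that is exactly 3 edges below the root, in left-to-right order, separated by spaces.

20: root
46: right child of 20 (depth 1)
52: right child of 46 (depth 2)
12: left child of 20 (depth 1)
56: right child of 52 (depth 3)
45: left child of 46 (depth 2)
14: right child of 12 (depth 2)
53: left child of 56 (depth 4)
48: left child of 52 (depth 3)
25: left child of 45 (depth 3)
10: left child of 12 (depth 2)
50: right child of 48 (depth 4)
23: left child of 25 (depth 4)
57: right child of 56 (depth 4)
42: right child of 25 (depth 4)

25 48 56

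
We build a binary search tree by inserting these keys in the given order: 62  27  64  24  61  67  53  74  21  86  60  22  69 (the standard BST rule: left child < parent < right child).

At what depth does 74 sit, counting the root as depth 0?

Resulting structure (node: left, right):
  62: L=27, R=64
  27: L=24, R=61
  64: L=–, R=67
  24: L=21, R=–
  61: L=53, R=–
  67: L=–, R=74
  53: L=–, R=60
  74: L=69, R=86
  21: L=–, R=22
  86: L=–, R=–
  60: L=–, R=–
  22: L=–, R=–
  69: L=–, R=–

Path to 74: 62 → 64 → 67 → 74, which is 3 edges.

3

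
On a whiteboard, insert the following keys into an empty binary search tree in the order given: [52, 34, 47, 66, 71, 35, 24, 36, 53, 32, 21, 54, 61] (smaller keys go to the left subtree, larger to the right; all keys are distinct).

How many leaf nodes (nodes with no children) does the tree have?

52: root
34: left child of 52 (depth 1)
47: right child of 34 (depth 2)
66: right child of 52 (depth 1)
71: right child of 66 (depth 2)
35: left child of 47 (depth 3)
24: left child of 34 (depth 2)
36: right child of 35 (depth 4)
53: left child of 66 (depth 2)
32: right child of 24 (depth 3)
21: left child of 24 (depth 3)
54: right child of 53 (depth 3)
61: right child of 54 (depth 4)

Leaves: 21, 32, 36, 61, 71 — 5 in total.

5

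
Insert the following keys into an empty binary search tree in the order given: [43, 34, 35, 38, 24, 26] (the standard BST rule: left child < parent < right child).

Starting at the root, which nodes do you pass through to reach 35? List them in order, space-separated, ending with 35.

43 34 35

43: root
34: left child of 43 (depth 1)
35: right child of 34 (depth 2)
38: right child of 35 (depth 3)
24: left child of 34 (depth 2)
26: right child of 24 (depth 3)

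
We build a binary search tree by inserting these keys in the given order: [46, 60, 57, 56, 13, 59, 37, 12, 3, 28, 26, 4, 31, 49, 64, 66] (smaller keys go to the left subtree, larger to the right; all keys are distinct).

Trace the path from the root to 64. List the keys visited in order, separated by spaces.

Insert 46: tree is empty, so 46 becomes the root.
Insert 60: 60 > 46 → go right. Place as right child of 46.
Insert 57: 57 > 46 → go right; 57 < 60 → go left. Place as left child of 60.
Insert 56: 56 > 46 → go right; 56 < 60 → go left; 56 < 57 → go left. Place as left child of 57.
Insert 13: 13 < 46 → go left. Place as left child of 46.
Insert 59: 59 > 46 → go right; 59 < 60 → go left; 59 > 57 → go right. Place as right child of 57.
Insert 37: 37 < 46 → go left; 37 > 13 → go right. Place as right child of 13.
Insert 12: 12 < 46 → go left; 12 < 13 → go left. Place as left child of 13.
Insert 3: 3 < 46 → go left; 3 < 13 → go left; 3 < 12 → go left. Place as left child of 12.
Insert 28: 28 < 46 → go left; 28 > 13 → go right; 28 < 37 → go left. Place as left child of 37.
Insert 26: 26 < 46 → go left; 26 > 13 → go right; 26 < 37 → go left; 26 < 28 → go left. Place as left child of 28.
Insert 4: 4 < 46 → go left; 4 < 13 → go left; 4 < 12 → go left; 4 > 3 → go right. Place as right child of 3.
Insert 31: 31 < 46 → go left; 31 > 13 → go right; 31 < 37 → go left; 31 > 28 → go right. Place as right child of 28.
Insert 49: 49 > 46 → go right; 49 < 60 → go left; 49 < 57 → go left; 49 < 56 → go left. Place as left child of 56.
Insert 64: 64 > 46 → go right; 64 > 60 → go right. Place as right child of 60.
Insert 66: 66 > 46 → go right; 66 > 60 → go right; 66 > 64 → go right. Place as right child of 64.

46 60 64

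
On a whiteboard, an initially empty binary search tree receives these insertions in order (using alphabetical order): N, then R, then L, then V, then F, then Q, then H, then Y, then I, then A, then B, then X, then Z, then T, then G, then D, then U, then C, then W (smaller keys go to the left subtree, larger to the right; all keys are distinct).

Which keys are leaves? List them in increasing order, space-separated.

C G I Q U W Z

N: root
R: right child of N (depth 1)
L: left child of N (depth 1)
V: right child of R (depth 2)
F: left child of L (depth 2)
Q: left child of R (depth 2)
H: right child of F (depth 3)
Y: right child of V (depth 3)
I: right child of H (depth 4)
A: left child of F (depth 3)
B: right child of A (depth 4)
X: left child of Y (depth 4)
Z: right child of Y (depth 4)
T: left child of V (depth 3)
G: left child of H (depth 4)
D: right child of B (depth 5)
U: right child of T (depth 4)
C: left child of D (depth 6)
W: left child of X (depth 5)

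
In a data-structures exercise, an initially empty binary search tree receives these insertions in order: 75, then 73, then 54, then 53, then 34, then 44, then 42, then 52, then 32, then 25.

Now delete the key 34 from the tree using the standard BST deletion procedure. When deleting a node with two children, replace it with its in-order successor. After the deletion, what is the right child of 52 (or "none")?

none

Insert 75: tree is empty, so 75 becomes the root.
Insert 73: 73 < 75 → go left. Place as left child of 75.
Insert 54: 54 < 75 → go left; 54 < 73 → go left. Place as left child of 73.
Insert 53: 53 < 75 → go left; 53 < 73 → go left; 53 < 54 → go left. Place as left child of 54.
Insert 34: 34 < 75 → go left; 34 < 73 → go left; 34 < 54 → go left; 34 < 53 → go left. Place as left child of 53.
Insert 44: 44 < 75 → go left; 44 < 73 → go left; 44 < 54 → go left; 44 < 53 → go left; 44 > 34 → go right. Place as right child of 34.
Insert 42: 42 < 75 → go left; 42 < 73 → go left; 42 < 54 → go left; 42 < 53 → go left; 42 > 34 → go right; 42 < 44 → go left. Place as left child of 44.
Insert 52: 52 < 75 → go left; 52 < 73 → go left; 52 < 54 → go left; 52 < 53 → go left; 52 > 34 → go right; 52 > 44 → go right. Place as right child of 44.
Insert 32: 32 < 75 → go left; 32 < 73 → go left; 32 < 54 → go left; 32 < 53 → go left; 32 < 34 → go left. Place as left child of 34.
Insert 25: 25 < 75 → go left; 25 < 73 → go left; 25 < 54 → go left; 25 < 53 → go left; 25 < 34 → go left; 25 < 32 → go left. Place as left child of 32.

Delete 34 (two children — replace with in-order successor).
After deletion, 52's right child: none.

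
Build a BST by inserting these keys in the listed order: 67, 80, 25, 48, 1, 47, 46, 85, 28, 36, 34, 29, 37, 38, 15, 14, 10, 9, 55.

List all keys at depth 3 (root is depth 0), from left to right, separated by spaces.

15 47 55

Insert 67: tree is empty, so 67 becomes the root.
Insert 80: 80 > 67 → go right. Place as right child of 67.
Insert 25: 25 < 67 → go left. Place as left child of 67.
Insert 48: 48 < 67 → go left; 48 > 25 → go right. Place as right child of 25.
Insert 1: 1 < 67 → go left; 1 < 25 → go left. Place as left child of 25.
Insert 47: 47 < 67 → go left; 47 > 25 → go right; 47 < 48 → go left. Place as left child of 48.
Insert 46: 46 < 67 → go left; 46 > 25 → go right; 46 < 48 → go left; 46 < 47 → go left. Place as left child of 47.
Insert 85: 85 > 67 → go right; 85 > 80 → go right. Place as right child of 80.
Insert 28: 28 < 67 → go left; 28 > 25 → go right; 28 < 48 → go left; 28 < 47 → go left; 28 < 46 → go left. Place as left child of 46.
Insert 36: 36 < 67 → go left; 36 > 25 → go right; 36 < 48 → go left; 36 < 47 → go left; 36 < 46 → go left; 36 > 28 → go right. Place as right child of 28.
Insert 34: 34 < 67 → go left; 34 > 25 → go right; 34 < 48 → go left; 34 < 47 → go left; 34 < 46 → go left; 34 > 28 → go right; 34 < 36 → go left. Place as left child of 36.
Insert 29: 29 < 67 → go left; 29 > 25 → go right; 29 < 48 → go left; 29 < 47 → go left; 29 < 46 → go left; 29 > 28 → go right; 29 < 36 → go left; 29 < 34 → go left. Place as left child of 34.
Insert 37: 37 < 67 → go left; 37 > 25 → go right; 37 < 48 → go left; 37 < 47 → go left; 37 < 46 → go left; 37 > 28 → go right; 37 > 36 → go right. Place as right child of 36.
Insert 38: 38 < 67 → go left; 38 > 25 → go right; 38 < 48 → go left; 38 < 47 → go left; 38 < 46 → go left; 38 > 28 → go right; 38 > 36 → go right; 38 > 37 → go right. Place as right child of 37.
Insert 15: 15 < 67 → go left; 15 < 25 → go left; 15 > 1 → go right. Place as right child of 1.
Insert 14: 14 < 67 → go left; 14 < 25 → go left; 14 > 1 → go right; 14 < 15 → go left. Place as left child of 15.
Insert 10: 10 < 67 → go left; 10 < 25 → go left; 10 > 1 → go right; 10 < 15 → go left; 10 < 14 → go left. Place as left child of 14.
Insert 9: 9 < 67 → go left; 9 < 25 → go left; 9 > 1 → go right; 9 < 15 → go left; 9 < 14 → go left; 9 < 10 → go left. Place as left child of 10.
Insert 55: 55 < 67 → go left; 55 > 25 → go right; 55 > 48 → go right. Place as right child of 48.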